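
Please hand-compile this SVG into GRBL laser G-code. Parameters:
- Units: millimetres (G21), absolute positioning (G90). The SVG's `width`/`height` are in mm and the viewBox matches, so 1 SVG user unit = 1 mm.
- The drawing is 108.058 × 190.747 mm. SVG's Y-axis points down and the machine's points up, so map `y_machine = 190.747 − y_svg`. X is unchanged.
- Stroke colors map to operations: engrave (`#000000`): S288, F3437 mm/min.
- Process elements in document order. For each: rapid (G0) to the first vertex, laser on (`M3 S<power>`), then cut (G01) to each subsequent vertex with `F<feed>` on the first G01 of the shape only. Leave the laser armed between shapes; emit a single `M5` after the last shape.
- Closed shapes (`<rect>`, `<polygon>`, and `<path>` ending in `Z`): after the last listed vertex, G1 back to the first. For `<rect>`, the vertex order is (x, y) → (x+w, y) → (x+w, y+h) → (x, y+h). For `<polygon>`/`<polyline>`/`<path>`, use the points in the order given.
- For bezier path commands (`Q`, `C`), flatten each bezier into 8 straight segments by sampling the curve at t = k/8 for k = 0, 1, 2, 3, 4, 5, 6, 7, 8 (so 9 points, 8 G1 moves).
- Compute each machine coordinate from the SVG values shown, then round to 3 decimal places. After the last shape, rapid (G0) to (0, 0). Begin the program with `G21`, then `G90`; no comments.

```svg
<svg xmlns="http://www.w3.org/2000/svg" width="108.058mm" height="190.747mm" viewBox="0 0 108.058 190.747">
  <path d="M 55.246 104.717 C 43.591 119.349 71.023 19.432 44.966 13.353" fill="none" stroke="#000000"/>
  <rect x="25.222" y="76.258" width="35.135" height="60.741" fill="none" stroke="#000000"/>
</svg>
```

viewBox `0 0 108.058 190.747` with mm width/height → 1 unit = 1 mm. Flip: y_m = 190.747 − y_svg.

**Shape 1** — `<path>` cubic bezier, stroke `#000000` → engrave (S288, F3437). Control points (SVG): P0=(55.246,104.717), P1=(43.591,119.349), P2=(71.023,19.432), P3=(44.966,13.353); sampled at t=k/8. Machine vertices: (55.246,86.030) → (52.527,85.505) → (52.387,93.278) → (53.742,106.905) → (55.507,123.945) → (56.596,141.956) → (55.926,158.496) → (52.411,171.123) → (44.966,177.394). Open path.

**Shape 2** — `<rect>` rectangle, stroke `#000000` → engrave (S288, F3437). Machine vertices: (25.222,114.489) → (60.357,114.489) → (60.357,53.748) → (25.222,53.748) → (25.222,114.489). Closed: final G1 returns to the first vertex.

G21
G90
G0 X55.246 Y86.030
M3 S288
G01 X52.527 Y85.505 F3437
G01 X52.387 Y93.278
G01 X53.742 Y106.905
G01 X55.507 Y123.945
G01 X56.596 Y141.956
G01 X55.926 Y158.496
G01 X52.411 Y171.123
G01 X44.966 Y177.394
G0 X25.222 Y114.489
M3 S288
G01 X60.357 Y114.489 F3437
G01 X60.357 Y53.748
G01 X25.222 Y53.748
G01 X25.222 Y114.489
M5
G0 X0.000 Y0.000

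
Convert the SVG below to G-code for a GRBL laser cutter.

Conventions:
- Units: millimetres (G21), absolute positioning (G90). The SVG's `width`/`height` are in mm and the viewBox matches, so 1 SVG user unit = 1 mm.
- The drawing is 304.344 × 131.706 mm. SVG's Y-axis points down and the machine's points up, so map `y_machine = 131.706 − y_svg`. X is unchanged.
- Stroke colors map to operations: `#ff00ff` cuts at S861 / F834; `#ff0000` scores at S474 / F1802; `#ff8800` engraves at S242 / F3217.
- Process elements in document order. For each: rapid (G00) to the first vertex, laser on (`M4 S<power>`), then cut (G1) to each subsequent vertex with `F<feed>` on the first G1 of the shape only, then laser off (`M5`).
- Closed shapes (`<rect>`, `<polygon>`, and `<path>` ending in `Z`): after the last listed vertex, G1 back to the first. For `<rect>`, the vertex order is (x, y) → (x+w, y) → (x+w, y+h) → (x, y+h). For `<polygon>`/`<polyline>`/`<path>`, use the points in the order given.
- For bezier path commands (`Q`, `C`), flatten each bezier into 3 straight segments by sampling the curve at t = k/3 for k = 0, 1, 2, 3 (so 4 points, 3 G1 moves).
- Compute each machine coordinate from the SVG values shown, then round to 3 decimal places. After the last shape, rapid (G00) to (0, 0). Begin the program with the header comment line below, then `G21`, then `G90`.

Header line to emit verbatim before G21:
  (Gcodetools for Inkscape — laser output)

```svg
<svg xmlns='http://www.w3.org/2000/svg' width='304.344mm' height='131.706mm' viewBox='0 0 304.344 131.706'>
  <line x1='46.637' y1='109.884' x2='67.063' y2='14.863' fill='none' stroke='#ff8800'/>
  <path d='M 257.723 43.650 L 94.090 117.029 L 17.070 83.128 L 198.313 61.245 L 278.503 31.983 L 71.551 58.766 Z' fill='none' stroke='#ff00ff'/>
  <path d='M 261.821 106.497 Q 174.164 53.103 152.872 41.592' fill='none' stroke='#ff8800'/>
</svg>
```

(Gcodetools for Inkscape — laser output)
G21
G90
G00 X46.637 Y21.822
M4 S242
G1 X67.063 Y116.843 F3217
M5
G00 X257.723 Y88.056
M4 S861
G1 X94.090 Y14.677 F834
G1 X17.070 Y48.578
G1 X198.313 Y70.461
G1 X278.503 Y99.723
G1 X71.551 Y72.940
G1 X257.723 Y88.056
M5
G00 X261.821 Y25.209
M4 S242
G1 X210.757 Y56.151 F3217
G1 X174.441 Y77.786
G1 X152.872 Y90.114
M5
G00 X0.000 Y0.000

Since the viewBox matches the mm dimensions, user units are millimetres directly. The only transform is the Y-flip y_m = 131.706 − y_svg.

Shape 1 is a line segment drawn with `<line>`. Its stroke #ff8800 means engrave at S242, F3217. After flipping Y the toolpath is (46.637,21.822) → (67.063,116.843).

Shape 2 is a closed polygon drawn with `<path>`. Its stroke #ff00ff means cut at S861, F834. After flipping Y the toolpath is (257.723,88.056) → (94.090,14.677) → (17.070,48.578) → (198.313,70.461) → (278.503,99.723) → (71.551,72.940) → (257.723,88.056), returning to the start.

Shape 3 is a quadratic bezier drawn with `<path>`. Its stroke #ff8800 means engrave at S242, F3217. After flipping Y the toolpath is (261.821,25.209) → (210.757,56.151) → (174.441,77.786) → (152.872,90.114).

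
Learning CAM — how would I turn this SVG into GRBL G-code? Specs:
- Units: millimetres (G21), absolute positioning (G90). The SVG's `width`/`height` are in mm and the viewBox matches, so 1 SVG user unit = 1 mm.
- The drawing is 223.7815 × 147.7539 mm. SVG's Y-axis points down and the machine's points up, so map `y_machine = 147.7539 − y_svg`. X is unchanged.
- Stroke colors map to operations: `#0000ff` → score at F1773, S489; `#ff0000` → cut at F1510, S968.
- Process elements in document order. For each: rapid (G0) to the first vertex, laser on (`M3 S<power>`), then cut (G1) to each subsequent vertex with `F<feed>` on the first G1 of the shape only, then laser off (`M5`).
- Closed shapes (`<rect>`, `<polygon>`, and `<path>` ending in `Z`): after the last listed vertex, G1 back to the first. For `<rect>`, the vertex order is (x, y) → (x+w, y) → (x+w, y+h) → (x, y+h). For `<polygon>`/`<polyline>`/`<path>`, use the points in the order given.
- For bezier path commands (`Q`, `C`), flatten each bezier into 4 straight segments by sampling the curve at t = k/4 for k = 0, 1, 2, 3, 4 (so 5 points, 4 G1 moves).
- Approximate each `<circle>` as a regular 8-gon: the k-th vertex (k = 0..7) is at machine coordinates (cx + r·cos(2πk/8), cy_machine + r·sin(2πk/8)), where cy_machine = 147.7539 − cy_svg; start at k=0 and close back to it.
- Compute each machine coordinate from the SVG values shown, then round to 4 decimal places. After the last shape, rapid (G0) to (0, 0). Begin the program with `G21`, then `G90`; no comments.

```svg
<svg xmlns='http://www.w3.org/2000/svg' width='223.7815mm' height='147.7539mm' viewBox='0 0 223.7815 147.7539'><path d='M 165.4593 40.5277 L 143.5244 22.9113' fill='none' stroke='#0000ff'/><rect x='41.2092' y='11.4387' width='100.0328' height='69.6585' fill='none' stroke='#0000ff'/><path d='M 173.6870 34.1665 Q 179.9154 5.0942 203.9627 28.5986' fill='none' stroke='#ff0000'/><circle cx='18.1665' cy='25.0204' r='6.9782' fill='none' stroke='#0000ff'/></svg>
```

1 u = 1 mm; y_m = 147.7539 − y.

[1] `<path>` line segment, #0000ff→score S489 F1773: (165.4593,107.2262) → (143.5244,124.8426)

[2] `<rect>` rectangle, #0000ff→score S489 F1773: (41.2092,136.3152) → (141.2420,136.3152) → (141.2420,66.6567) → (41.2092,66.6567) → (41.2092,136.3152) (closed)

[3] `<path>` quadratic bezier, #ff0000→cut S968 F1510: (173.6870,113.5874) → (177.9149,124.8375) → (184.3701,129.5155) → (193.0527,127.6215) → (203.9627,119.1553)

[4] `<circle>` circle, #0000ff→score S489 F1773: (25.1447,122.7335) → (23.1008,127.6678) → (18.1665,129.7117) → (13.2322,127.6678) → (11.1883,122.7335) → (13.2322,117.7992) → (18.1665,115.7553) → (23.1008,117.7992) → (25.1447,122.7335) (closed)

G21
G90
G0 X165.4593 Y107.2262
M3 S489
G1 X143.5244 Y124.8426 F1773
M5
G0 X41.2092 Y136.3152
M3 S489
G1 X141.2420 Y136.3152 F1773
G1 X141.2420 Y66.6567
G1 X41.2092 Y66.6567
G1 X41.2092 Y136.3152
M5
G0 X173.6870 Y113.5874
M3 S968
G1 X177.9149 Y124.8375 F1510
G1 X184.3701 Y129.5155
G1 X193.0527 Y127.6215
G1 X203.9627 Y119.1553
M5
G0 X25.1447 Y122.7335
M3 S489
G1 X23.1008 Y127.6678 F1773
G1 X18.1665 Y129.7117
G1 X13.2322 Y127.6678
G1 X11.1883 Y122.7335
G1 X13.2322 Y117.7992
G1 X18.1665 Y115.7553
G1 X23.1008 Y117.7992
G1 X25.1447 Y122.7335
M5
G0 X0.0000 Y0.0000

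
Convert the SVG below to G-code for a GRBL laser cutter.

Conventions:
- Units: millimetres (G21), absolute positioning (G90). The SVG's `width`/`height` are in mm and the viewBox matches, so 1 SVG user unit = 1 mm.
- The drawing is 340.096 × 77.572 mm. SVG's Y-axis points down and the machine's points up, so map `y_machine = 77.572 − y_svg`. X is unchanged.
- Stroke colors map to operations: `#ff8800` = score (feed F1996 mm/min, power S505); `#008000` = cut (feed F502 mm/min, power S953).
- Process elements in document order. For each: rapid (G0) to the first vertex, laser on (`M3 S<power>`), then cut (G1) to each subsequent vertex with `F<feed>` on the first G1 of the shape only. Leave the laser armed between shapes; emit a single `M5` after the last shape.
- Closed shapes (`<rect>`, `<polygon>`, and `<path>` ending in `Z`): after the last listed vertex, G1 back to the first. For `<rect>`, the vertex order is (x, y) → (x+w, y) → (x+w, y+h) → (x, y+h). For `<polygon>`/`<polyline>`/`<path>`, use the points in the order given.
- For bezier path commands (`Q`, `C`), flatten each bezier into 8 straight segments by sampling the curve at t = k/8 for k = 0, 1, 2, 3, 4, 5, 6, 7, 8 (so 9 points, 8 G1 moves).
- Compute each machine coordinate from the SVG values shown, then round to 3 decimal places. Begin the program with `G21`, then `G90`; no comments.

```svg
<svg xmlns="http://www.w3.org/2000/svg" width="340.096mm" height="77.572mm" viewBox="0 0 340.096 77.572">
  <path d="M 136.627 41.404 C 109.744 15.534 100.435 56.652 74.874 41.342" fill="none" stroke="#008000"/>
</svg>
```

viewBox `0 0 340.096 77.572` with mm width/height → 1 unit = 1 mm. Flip: y_m = 77.572 − y_svg.

**Shape 1** — `<path>` cubic bezier, stroke `#008000` → cut (S953, F502). Control points (SVG): P0=(136.627,41.404), P1=(109.744,15.534), P2=(100.435,56.652), P3=(74.874,41.342); sampled at t=k/8. Machine vertices: (136.627,36.168) → (127.304,42.970) → (119.231,44.939) → (112.014,43.519) → (105.255,40.159) → (98.558,36.304) → (91.526,33.399) → (83.764,32.893) → (74.874,36.230). Open path.

G21
G90
G0 X136.627 Y36.168
M3 S953
G1 X127.304 Y42.970 F502
G1 X119.231 Y44.939
G1 X112.014 Y43.519
G1 X105.255 Y40.159
G1 X98.558 Y36.304
G1 X91.526 Y33.399
G1 X83.764 Y32.893
G1 X74.874 Y36.230
M5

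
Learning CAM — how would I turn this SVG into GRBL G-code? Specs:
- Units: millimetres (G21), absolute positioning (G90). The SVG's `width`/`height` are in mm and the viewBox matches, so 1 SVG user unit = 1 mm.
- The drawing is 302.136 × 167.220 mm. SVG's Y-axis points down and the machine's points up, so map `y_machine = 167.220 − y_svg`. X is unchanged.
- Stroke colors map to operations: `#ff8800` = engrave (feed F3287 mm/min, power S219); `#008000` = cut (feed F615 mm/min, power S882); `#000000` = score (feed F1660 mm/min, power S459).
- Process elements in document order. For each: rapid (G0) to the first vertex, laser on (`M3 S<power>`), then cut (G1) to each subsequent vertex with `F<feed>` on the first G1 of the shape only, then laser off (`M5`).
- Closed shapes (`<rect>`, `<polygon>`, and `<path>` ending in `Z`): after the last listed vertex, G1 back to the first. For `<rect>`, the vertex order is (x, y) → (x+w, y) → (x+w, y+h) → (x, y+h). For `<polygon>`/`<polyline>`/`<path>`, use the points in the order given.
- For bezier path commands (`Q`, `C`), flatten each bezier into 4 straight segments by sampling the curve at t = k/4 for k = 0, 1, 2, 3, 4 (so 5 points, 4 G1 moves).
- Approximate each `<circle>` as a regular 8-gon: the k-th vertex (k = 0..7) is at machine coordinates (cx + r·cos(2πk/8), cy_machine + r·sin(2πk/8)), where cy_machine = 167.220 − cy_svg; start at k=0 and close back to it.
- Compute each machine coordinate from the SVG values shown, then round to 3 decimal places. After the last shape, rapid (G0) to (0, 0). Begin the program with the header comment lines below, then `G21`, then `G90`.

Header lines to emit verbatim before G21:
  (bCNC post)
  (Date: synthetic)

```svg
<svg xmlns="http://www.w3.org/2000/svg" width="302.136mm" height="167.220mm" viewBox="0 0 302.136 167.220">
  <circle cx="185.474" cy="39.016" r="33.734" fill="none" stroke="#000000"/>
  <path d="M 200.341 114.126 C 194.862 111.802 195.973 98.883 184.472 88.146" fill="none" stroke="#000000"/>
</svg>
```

Since the viewBox matches the mm dimensions, user units are millimetres directly. The only transform is the Y-flip y_m = 167.220 − y_svg.

Shape 1 is a circle drawn with `<circle>`. Its stroke #000000 means score at S459, F1660. After flipping Y the toolpath is (219.208,128.204) → (209.328,152.058) → (185.474,161.938) → (161.620,152.058) → (151.740,128.204) → (161.620,104.350) → (185.474,94.470) → (209.328,104.350) → (219.208,128.204), returning to the start.

Shape 2 is a cubic bezier drawn with `<path>`. Its stroke #000000 means score at S459, F1660. After flipping Y the toolpath is (200.341,53.094) → (197.167,56.624) → (194.665,62.929) → (191.033,70.812) → (184.472,79.074).

(bCNC post)
(Date: synthetic)
G21
G90
G0 X219.208 Y128.204
M3 S459
G1 X209.328 Y152.058 F1660
G1 X185.474 Y161.938
G1 X161.620 Y152.058
G1 X151.740 Y128.204
G1 X161.620 Y104.350
G1 X185.474 Y94.470
G1 X209.328 Y104.350
G1 X219.208 Y128.204
M5
G0 X200.341 Y53.094
M3 S459
G1 X197.167 Y56.624 F1660
G1 X194.665 Y62.929
G1 X191.033 Y70.812
G1 X184.472 Y79.074
M5
G0 X0.000 Y0.000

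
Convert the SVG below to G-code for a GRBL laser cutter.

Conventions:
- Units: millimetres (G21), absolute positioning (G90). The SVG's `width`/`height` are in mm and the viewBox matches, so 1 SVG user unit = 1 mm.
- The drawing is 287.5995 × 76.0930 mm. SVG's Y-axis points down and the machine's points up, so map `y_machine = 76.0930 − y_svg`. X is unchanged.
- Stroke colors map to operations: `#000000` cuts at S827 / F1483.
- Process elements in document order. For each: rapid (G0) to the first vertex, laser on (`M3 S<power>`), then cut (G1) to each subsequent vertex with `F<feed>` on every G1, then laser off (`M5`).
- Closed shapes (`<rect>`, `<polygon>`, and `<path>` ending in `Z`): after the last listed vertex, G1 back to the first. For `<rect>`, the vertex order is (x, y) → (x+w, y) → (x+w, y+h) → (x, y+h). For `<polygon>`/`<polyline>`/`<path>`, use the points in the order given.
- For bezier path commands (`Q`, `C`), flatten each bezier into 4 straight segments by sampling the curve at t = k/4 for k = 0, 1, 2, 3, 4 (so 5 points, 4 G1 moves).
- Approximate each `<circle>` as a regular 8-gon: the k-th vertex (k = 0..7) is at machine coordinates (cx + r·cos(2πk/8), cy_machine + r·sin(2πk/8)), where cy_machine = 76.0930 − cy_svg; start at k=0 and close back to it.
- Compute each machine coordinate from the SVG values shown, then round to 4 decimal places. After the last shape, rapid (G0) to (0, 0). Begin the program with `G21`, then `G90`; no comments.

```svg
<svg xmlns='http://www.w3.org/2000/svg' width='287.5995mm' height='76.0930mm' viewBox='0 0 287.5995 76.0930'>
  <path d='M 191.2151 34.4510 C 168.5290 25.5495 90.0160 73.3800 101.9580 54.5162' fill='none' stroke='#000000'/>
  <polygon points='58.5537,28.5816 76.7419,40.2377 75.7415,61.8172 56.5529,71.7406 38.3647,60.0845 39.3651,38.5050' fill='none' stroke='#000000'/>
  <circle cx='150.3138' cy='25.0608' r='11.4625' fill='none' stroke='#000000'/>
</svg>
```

viewBox `0 0 287.5995 76.0930` with mm width/height → 1 unit = 1 mm. Flip: y_m = 76.0930 − y_svg.

**Shape 1** — `<path>` cubic bezier, stroke `#000000` → cut (S827, F1483). Control points (SVG): P0=(191.2151,34.4510), P1=(168.5290,25.5495), P2=(90.0160,73.3800), P3=(101.9580,54.5162); sampled at t=k/4. Machine vertices: (191.2151,41.6420) → (166.0186,39.6094) → (133.6010,27.8735) → (107.6762,18.0056) → (101.9580,21.5768). Open path.

**Shape 2** — `<polygon>` regular polygon, stroke `#000000` → cut (S827, F1483). Machine vertices: (58.5537,47.5114) → (76.7419,35.8553) → (75.7415,14.2758) → (56.5529,4.3524) → (38.3647,16.0085) → (39.3651,37.5880) → (58.5537,47.5114). Closed: final G1 returns to the first vertex.

**Shape 3** — `<circle>` circle, stroke `#000000` → cut (S827, F1483). Machine vertices: (161.7763,51.0322) → (158.4190,59.1374) → (150.3138,62.4947) → (142.2086,59.1374) → (138.8513,51.0322) → (142.2086,42.9270) → (150.3138,39.5697) → (158.4190,42.9270) → (161.7763,51.0322). Closed: final G1 returns to the first vertex.

G21
G90
G0 X191.2151 Y41.6420
M3 S827
G1 X166.0186 Y39.6094 F1483
G1 X133.6010 Y27.8735 F1483
G1 X107.6762 Y18.0056 F1483
G1 X101.9580 Y21.5768 F1483
M5
G0 X58.5537 Y47.5114
M3 S827
G1 X76.7419 Y35.8553 F1483
G1 X75.7415 Y14.2758 F1483
G1 X56.5529 Y4.3524 F1483
G1 X38.3647 Y16.0085 F1483
G1 X39.3651 Y37.5880 F1483
G1 X58.5537 Y47.5114 F1483
M5
G0 X161.7763 Y51.0322
M3 S827
G1 X158.4190 Y59.1374 F1483
G1 X150.3138 Y62.4947 F1483
G1 X142.2086 Y59.1374 F1483
G1 X138.8513 Y51.0322 F1483
G1 X142.2086 Y42.9270 F1483
G1 X150.3138 Y39.5697 F1483
G1 X158.4190 Y42.9270 F1483
G1 X161.7763 Y51.0322 F1483
M5
G0 X0.0000 Y0.0000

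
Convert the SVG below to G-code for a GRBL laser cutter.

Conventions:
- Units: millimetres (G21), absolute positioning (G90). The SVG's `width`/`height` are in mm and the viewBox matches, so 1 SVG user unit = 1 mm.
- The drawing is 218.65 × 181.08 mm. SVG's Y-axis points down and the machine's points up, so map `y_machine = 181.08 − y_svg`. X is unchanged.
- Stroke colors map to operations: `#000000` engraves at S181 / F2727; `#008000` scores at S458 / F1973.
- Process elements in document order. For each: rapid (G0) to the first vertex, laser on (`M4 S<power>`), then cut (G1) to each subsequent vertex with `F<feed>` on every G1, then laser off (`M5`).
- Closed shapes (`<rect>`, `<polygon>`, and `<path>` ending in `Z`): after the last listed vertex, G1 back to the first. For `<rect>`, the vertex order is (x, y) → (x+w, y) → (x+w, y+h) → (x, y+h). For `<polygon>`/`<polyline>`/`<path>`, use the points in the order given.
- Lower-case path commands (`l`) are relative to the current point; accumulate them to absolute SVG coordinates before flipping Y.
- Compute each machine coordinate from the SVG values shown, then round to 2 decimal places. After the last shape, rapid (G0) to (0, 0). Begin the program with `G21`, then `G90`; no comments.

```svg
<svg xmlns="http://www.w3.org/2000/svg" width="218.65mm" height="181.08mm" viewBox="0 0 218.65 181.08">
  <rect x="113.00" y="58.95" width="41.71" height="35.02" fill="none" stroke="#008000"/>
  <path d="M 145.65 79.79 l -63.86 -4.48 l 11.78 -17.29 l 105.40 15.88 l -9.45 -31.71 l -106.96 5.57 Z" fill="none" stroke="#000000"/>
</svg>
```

viewBox `0 0 218.65 181.08` with mm width/height → 1 unit = 1 mm. Flip: y_m = 181.08 − y_svg.

**Shape 1** — `<rect>` rectangle, stroke `#008000` → score (S458, F1973). Machine vertices: (113.00,122.13) → (154.71,122.13) → (154.71,87.11) → (113.00,87.11) → (113.00,122.13). Closed: final G1 returns to the first vertex.

**Shape 2** — `<path>` closed polygon, stroke `#000000` → engrave (S181, F2727). Machine vertices: (145.65,101.29) → (81.79,105.77) → (93.57,123.06) → (198.97,107.18) → (189.52,138.89) → (82.56,133.32) → (145.65,101.29). Closed: final G1 returns to the first vertex.

G21
G90
G0 X113.00 Y122.13
M4 S458
G1 X154.71 Y122.13 F1973
G1 X154.71 Y87.11 F1973
G1 X113.00 Y87.11 F1973
G1 X113.00 Y122.13 F1973
M5
G0 X145.65 Y101.29
M4 S181
G1 X81.79 Y105.77 F2727
G1 X93.57 Y123.06 F2727
G1 X198.97 Y107.18 F2727
G1 X189.52 Y138.89 F2727
G1 X82.56 Y133.32 F2727
G1 X145.65 Y101.29 F2727
M5
G0 X0.00 Y0.00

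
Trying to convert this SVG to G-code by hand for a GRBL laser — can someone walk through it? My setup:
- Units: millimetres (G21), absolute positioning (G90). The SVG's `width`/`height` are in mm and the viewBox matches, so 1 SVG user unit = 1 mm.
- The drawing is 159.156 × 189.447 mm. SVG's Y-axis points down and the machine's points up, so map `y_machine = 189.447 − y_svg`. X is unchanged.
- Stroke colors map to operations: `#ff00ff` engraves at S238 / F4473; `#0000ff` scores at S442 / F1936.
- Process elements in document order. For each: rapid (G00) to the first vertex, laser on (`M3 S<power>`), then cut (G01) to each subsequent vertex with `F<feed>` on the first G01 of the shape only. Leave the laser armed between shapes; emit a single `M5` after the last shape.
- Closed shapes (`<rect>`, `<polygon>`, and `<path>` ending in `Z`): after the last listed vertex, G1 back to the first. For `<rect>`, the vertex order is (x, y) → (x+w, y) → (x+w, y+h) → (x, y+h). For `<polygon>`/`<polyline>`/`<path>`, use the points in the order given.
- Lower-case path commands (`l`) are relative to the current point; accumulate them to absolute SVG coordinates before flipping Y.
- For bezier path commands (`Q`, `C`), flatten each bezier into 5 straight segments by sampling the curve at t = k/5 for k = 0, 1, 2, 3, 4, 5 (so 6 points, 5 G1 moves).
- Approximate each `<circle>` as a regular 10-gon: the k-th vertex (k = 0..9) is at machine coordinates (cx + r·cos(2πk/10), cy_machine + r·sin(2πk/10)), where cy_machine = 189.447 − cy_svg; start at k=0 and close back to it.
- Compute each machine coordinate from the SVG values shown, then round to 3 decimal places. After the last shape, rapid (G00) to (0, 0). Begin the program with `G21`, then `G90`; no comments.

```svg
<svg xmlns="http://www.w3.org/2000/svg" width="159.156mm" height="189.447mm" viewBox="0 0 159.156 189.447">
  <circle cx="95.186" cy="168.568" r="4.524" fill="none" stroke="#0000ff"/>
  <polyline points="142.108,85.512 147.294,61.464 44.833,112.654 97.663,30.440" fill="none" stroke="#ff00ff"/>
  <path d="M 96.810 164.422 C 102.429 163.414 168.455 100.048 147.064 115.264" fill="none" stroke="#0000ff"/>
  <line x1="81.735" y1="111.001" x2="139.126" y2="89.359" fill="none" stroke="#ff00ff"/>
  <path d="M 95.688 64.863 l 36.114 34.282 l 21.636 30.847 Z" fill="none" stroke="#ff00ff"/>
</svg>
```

G21
G90
G00 X99.710 Y20.879
M3 S442
G01 X98.846 Y23.538 F1936
G01 X96.584 Y25.182
G01 X93.788 Y25.182
G01 X91.526 Y23.538
G01 X90.662 Y20.879
G01 X91.526 Y18.220
G01 X93.788 Y16.576
G01 X96.584 Y16.576
G01 X98.846 Y18.220
G01 X99.710 Y20.879
G00 X142.108 Y103.935
M3 S238
G01 X147.294 Y127.983 F4473
G01 X44.833 Y76.793
G01 X97.663 Y159.007
G00 X96.810 Y25.025
M3 S442
G01 X106.248 Y31.985 F1936
G01 X123.087 Y47.146
G01 X140.234 Y63.743
G01 X150.591 Y75.010
G01 X147.064 Y74.183
G00 X81.735 Y78.446
M3 S238
G01 X139.126 Y100.088 F4473
G00 X95.688 Y124.584
M3 S238
G01 X131.802 Y90.302 F4473
G01 X153.438 Y59.455
G01 X95.688 Y124.584
M5
G00 X0.000 Y0.000

viewBox `0 0 159.156 189.447` with mm width/height → 1 unit = 1 mm. Flip: y_m = 189.447 − y_svg.

**Shape 1** — `<circle>` circle, stroke `#0000ff` → score (S442, F1936). Machine vertices: (99.710,20.879) → (98.846,23.538) → (96.584,25.182) → (93.788,25.182) → (91.526,23.538) → (90.662,20.879) → (91.526,18.220) → (93.788,16.576) → (96.584,16.576) → (98.846,18.220) → (99.710,20.879). Closed: final G1 returns to the first vertex.

**Shape 2** — `<polyline>` open polyline, stroke `#ff00ff` → engrave (S238, F4473). Machine vertices: (142.108,103.935) → (147.294,127.983) → (44.833,76.793) → (97.663,159.007). Open path.

**Shape 3** — `<path>` cubic bezier, stroke `#0000ff` → score (S442, F1936). Control points (SVG): P0=(96.810,164.422), P1=(102.429,163.414), P2=(168.455,100.048), P3=(147.064,115.264); sampled at t=k/5. Machine vertices: (96.810,25.025) → (106.248,31.985) → (123.087,47.146) → (140.234,63.743) → (150.591,75.010) → (147.064,74.183). Open path.

**Shape 4** — `<line>` line segment, stroke `#ff00ff` → engrave (S238, F4473). Machine vertices: (81.735,78.446) → (139.126,100.088). Open path.

**Shape 5** — `<path>` closed polygon, stroke `#ff00ff` → engrave (S238, F4473). Machine vertices: (95.688,124.584) → (131.802,90.302) → (153.438,59.455) → (95.688,124.584). Closed: final G1 returns to the first vertex.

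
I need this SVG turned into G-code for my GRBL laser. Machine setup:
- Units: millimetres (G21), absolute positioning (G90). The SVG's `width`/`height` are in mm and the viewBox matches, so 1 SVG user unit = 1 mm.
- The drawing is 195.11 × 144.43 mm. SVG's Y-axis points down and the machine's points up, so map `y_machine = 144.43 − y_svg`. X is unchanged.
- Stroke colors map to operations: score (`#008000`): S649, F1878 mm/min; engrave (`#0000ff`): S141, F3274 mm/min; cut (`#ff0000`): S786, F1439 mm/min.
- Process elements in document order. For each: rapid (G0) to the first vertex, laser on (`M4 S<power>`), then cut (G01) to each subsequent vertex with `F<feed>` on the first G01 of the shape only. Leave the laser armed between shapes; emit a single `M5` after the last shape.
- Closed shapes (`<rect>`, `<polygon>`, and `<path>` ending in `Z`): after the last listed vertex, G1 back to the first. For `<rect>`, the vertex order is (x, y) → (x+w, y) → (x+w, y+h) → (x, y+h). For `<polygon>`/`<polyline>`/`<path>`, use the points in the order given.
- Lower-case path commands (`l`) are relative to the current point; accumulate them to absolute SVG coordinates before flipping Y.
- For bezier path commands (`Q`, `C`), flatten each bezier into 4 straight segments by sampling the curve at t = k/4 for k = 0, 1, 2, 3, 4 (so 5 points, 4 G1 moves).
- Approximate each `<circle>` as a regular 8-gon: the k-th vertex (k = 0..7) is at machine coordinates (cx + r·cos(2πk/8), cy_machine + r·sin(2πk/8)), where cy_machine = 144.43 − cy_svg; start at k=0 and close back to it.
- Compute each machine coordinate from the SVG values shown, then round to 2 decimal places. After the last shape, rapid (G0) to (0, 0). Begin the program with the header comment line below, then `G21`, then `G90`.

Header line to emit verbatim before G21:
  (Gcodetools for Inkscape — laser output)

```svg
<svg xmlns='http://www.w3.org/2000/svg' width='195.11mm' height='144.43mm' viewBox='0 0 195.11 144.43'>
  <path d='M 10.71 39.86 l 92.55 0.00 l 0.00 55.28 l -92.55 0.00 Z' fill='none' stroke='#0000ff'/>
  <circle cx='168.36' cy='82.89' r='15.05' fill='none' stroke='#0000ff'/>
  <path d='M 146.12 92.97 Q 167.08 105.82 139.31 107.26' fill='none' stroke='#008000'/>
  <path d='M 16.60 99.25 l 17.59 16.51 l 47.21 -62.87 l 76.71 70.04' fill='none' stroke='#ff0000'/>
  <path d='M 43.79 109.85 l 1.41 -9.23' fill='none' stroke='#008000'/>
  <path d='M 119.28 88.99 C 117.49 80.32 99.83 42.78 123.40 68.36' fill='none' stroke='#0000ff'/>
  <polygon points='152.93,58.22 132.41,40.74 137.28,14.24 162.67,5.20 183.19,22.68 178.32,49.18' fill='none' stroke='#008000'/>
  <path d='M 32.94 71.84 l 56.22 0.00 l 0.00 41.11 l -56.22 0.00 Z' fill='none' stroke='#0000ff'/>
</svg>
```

1 u = 1 mm; y_m = 144.43 − y.

[1] `<path>` rectangle, #0000ff→engrave S141 F3274: (10.71,104.57) → (103.26,104.57) → (103.26,49.29) → (10.71,49.29) → (10.71,104.57) (closed)

[2] `<circle>` circle, #0000ff→engrave S141 F3274: (183.41,61.54) → (179.00,72.18) → (168.36,76.59) → (157.72,72.18) → (153.31,61.54) → (157.72,50.90) → (168.36,46.49) → (179.00,50.90) → (183.41,61.54) (closed)

[3] `<path>` quadratic bezier, #008000→score S649 F1878: (146.12,51.46) → (153.55,45.75) → (154.90,41.46) → (150.15,38.60) → (139.31,37.17)

[4] `<path>` open polyline, #ff0000→cut S786 F1439: (16.60,45.18) → (34.19,28.67) → (81.40,91.54) → (158.11,21.50)

[5] `<path>` line segment, #008000→score S649 F1878: (43.79,34.58) → (45.20,43.81)

[6] `<path>` cubic bezier, #0000ff→engrave S141 F3274: (119.28,55.44) → (115.85,65.92) → (111.83,78.60) → (112.56,84.86) → (123.40,76.07)

[7] `<polygon>` regular polygon, #008000→score S649 F1878: (152.93,86.21) → (132.41,103.69) → (137.28,130.19) → (162.67,139.23) → (183.19,121.75) → (178.32,95.25) → (152.93,86.21) (closed)

[8] `<path>` rectangle, #0000ff→engrave S141 F3274: (32.94,72.59) → (89.16,72.59) → (89.16,31.48) → (32.94,31.48) → (32.94,72.59) (closed)

(Gcodetools for Inkscape — laser output)
G21
G90
G0 X10.71 Y104.57
M4 S141
G01 X103.26 Y104.57 F3274
G01 X103.26 Y49.29
G01 X10.71 Y49.29
G01 X10.71 Y104.57
G0 X183.41 Y61.54
M4 S141
G01 X179.00 Y72.18 F3274
G01 X168.36 Y76.59
G01 X157.72 Y72.18
G01 X153.31 Y61.54
G01 X157.72 Y50.90
G01 X168.36 Y46.49
G01 X179.00 Y50.90
G01 X183.41 Y61.54
G0 X146.12 Y51.46
M4 S649
G01 X153.55 Y45.75 F1878
G01 X154.90 Y41.46
G01 X150.15 Y38.60
G01 X139.31 Y37.17
G0 X16.60 Y45.18
M4 S786
G01 X34.19 Y28.67 F1439
G01 X81.40 Y91.54
G01 X158.11 Y21.50
G0 X43.79 Y34.58
M4 S649
G01 X45.20 Y43.81 F1878
G0 X119.28 Y55.44
M4 S141
G01 X115.85 Y65.92 F3274
G01 X111.83 Y78.60
G01 X112.56 Y84.86
G01 X123.40 Y76.07
G0 X152.93 Y86.21
M4 S649
G01 X132.41 Y103.69 F1878
G01 X137.28 Y130.19
G01 X162.67 Y139.23
G01 X183.19 Y121.75
G01 X178.32 Y95.25
G01 X152.93 Y86.21
G0 X32.94 Y72.59
M4 S141
G01 X89.16 Y72.59 F3274
G01 X89.16 Y31.48
G01 X32.94 Y31.48
G01 X32.94 Y72.59
M5
G0 X0.00 Y0.00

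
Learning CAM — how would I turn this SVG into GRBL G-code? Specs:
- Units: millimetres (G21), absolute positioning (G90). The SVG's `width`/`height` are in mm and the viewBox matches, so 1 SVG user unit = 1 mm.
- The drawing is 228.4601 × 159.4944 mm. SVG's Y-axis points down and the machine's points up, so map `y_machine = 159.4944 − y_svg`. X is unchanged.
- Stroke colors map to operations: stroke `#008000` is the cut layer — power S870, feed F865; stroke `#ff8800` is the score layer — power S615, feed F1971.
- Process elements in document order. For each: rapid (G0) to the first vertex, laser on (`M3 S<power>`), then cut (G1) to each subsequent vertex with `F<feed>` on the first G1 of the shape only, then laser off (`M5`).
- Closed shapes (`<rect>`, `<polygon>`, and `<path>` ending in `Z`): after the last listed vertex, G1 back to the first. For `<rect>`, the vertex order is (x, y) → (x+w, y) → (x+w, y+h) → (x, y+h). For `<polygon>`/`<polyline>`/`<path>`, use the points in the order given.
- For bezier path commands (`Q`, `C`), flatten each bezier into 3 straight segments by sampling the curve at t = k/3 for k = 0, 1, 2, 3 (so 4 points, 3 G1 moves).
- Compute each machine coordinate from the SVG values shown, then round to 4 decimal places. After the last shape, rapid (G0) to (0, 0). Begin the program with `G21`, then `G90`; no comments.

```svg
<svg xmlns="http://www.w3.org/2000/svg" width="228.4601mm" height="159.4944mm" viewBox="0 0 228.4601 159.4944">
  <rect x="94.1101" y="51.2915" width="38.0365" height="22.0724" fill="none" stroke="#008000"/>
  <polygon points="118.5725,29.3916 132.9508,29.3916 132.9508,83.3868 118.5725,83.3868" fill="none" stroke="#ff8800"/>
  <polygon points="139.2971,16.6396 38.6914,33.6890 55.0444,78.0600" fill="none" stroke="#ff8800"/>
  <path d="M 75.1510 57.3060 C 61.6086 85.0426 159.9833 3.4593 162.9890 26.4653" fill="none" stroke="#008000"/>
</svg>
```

G21
G90
G0 X94.1101 Y108.2029
M3 S870
G1 X132.1466 Y108.2029 F865
G1 X132.1466 Y86.1305
G1 X94.1101 Y86.1305
G1 X94.1101 Y108.2029
M5
G0 X118.5725 Y130.1028
M3 S615
G1 X132.9508 Y130.1028 F1971
G1 X132.9508 Y76.1076
G1 X118.5725 Y76.1076
G1 X118.5725 Y130.1028
M5
G0 X139.2971 Y142.8548
M3 S615
G1 X38.6914 Y125.8054 F1971
G1 X55.0444 Y81.4344
G1 X139.2971 Y142.8548
M5
G0 X75.1510 Y102.1884
M3 S870
G1 X91.2370 Y102.9692 F865
G1 X135.8709 Y129.0946
G1 X162.9890 Y133.0291
M5
G0 X0.0000 Y0.0000

viewBox `0 0 228.4601 159.4944` with mm width/height → 1 unit = 1 mm. Flip: y_m = 159.4944 − y_svg.

**Shape 1** — `<rect>` rectangle, stroke `#008000` → cut (S870, F865). Machine vertices: (94.1101,108.2029) → (132.1466,108.2029) → (132.1466,86.1305) → (94.1101,86.1305) → (94.1101,108.2029). Closed: final G1 returns to the first vertex.

**Shape 2** — `<polygon>` rectangle, stroke `#ff8800` → score (S615, F1971). Machine vertices: (118.5725,130.1028) → (132.9508,130.1028) → (132.9508,76.1076) → (118.5725,76.1076) → (118.5725,130.1028). Closed: final G1 returns to the first vertex.

**Shape 3** — `<polygon>` closed polygon, stroke `#ff8800` → score (S615, F1971). Machine vertices: (139.2971,142.8548) → (38.6914,125.8054) → (55.0444,81.4344) → (139.2971,142.8548). Closed: final G1 returns to the first vertex.

**Shape 4** — `<path>` cubic bezier, stroke `#008000` → cut (S870, F865). Control points (SVG): P0=(75.1510,57.3060), P1=(61.6086,85.0426), P2=(159.9833,3.4593), P3=(162.9890,26.4653); sampled at t=k/3. Machine vertices: (75.1510,102.1884) → (91.2370,102.9692) → (135.8709,129.0946) → (162.9890,133.0291). Open path.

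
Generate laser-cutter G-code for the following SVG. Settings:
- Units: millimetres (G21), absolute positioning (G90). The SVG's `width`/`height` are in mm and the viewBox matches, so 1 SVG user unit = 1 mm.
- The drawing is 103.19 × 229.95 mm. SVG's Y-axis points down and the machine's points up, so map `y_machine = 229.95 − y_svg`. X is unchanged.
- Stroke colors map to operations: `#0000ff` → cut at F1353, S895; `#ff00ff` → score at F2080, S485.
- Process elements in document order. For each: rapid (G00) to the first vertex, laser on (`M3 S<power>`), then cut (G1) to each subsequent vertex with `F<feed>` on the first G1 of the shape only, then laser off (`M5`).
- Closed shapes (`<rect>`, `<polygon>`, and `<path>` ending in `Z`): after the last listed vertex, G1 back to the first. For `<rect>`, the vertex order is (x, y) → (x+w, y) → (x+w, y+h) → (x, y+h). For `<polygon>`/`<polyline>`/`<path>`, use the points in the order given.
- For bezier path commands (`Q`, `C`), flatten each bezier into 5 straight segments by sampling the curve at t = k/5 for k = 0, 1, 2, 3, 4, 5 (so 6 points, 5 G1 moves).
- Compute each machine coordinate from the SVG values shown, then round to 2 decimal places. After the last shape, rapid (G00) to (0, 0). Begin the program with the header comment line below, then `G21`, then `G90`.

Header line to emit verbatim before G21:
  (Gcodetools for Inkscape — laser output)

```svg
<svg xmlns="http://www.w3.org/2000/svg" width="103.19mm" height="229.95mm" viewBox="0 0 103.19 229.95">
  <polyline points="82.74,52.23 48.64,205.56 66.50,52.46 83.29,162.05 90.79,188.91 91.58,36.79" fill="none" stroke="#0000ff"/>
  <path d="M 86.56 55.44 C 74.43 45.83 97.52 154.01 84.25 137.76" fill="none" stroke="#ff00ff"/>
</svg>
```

Since the viewBox matches the mm dimensions, user units are millimetres directly. The only transform is the Y-flip y_m = 229.95 − y_svg.

Shape 1 is a open polyline drawn with `<polyline>`. Its stroke #0000ff means cut at S895, F1353. After flipping Y the toolpath is (82.74,177.72) → (48.64,24.39) → (66.50,177.49) → (83.29,67.90) → (90.79,41.04) → (91.58,193.16).

Shape 2 is a cubic bezier drawn with `<path>`. Its stroke #ff00ff means score at S485, F2080. After flipping Y the toolpath is (86.56,174.51) → (82.94,168.08) → (84.33,145.00) → (87.30,116.91) → (88.42,95.43) → (84.25,92.19).

(Gcodetools for Inkscape — laser output)
G21
G90
G00 X82.74 Y177.72
M3 S895
G1 X48.64 Y24.39 F1353
G1 X66.50 Y177.49
G1 X83.29 Y67.90
G1 X90.79 Y41.04
G1 X91.58 Y193.16
M5
G00 X86.56 Y174.51
M3 S485
G1 X82.94 Y168.08 F2080
G1 X84.33 Y145.00
G1 X87.30 Y116.91
G1 X88.42 Y95.43
G1 X84.25 Y92.19
M5
G00 X0.00 Y0.00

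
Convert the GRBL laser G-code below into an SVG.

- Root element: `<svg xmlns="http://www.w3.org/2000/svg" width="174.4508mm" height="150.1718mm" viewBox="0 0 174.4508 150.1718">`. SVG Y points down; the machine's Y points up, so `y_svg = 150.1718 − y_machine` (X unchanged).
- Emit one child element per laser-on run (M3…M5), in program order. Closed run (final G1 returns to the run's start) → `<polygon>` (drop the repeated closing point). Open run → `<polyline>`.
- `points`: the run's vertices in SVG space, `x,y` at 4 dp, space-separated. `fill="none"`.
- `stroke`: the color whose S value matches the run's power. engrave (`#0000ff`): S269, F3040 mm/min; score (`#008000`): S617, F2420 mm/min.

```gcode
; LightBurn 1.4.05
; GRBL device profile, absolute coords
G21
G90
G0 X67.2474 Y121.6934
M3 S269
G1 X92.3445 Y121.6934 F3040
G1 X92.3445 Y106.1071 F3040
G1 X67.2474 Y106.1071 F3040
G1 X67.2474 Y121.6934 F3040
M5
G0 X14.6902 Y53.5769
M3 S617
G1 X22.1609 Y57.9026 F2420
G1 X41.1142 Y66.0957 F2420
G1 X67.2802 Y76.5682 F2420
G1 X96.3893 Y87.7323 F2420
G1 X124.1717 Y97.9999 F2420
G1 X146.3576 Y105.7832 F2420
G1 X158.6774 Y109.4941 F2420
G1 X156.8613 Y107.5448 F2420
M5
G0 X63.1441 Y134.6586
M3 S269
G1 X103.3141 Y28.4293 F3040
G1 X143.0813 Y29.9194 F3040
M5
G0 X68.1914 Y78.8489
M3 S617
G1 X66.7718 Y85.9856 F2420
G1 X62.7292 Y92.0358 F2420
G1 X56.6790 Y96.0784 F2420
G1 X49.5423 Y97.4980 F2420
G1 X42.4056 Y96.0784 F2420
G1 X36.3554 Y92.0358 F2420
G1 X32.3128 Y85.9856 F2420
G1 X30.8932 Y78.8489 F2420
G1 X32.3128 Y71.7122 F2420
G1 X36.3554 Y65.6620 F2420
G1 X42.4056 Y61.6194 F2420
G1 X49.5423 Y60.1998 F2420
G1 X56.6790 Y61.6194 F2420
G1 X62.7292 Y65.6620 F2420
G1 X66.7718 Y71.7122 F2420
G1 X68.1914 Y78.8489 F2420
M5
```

Each laser-on run becomes one SVG element. Flip Y back into SVG space with y_svg = 150.1718 − y_machine.

Run 1: power S269 maps to stroke `#0000ff` (engrave). The run returns to its start, so emit a `<polygon>` with points (Y-flipped): 67.2474,28.4784 92.3445,28.4784 92.3445,44.0647 67.2474,44.0647.

Run 2: S617 ⇒ score layer `#008000`. The run is open, so emit a `<polyline>` with points (Y-flipped): 14.6902,96.5949 22.1609,92.2692 41.1142,84.0761 67.2802,73.6036 96.3893,62.4395 124.1717,52.1719 146.3576,44.3886 158.6774,40.6777 156.8613,42.6270.

Run 3: power S269 maps to stroke `#0000ff` (engrave). The run is open, so emit a `<polyline>` with points (Y-flipped): 63.1441,15.5132 103.3141,121.7425 143.0813,120.2524.

Run 4: power S617 maps to stroke `#008000` (score). The run returns to its start, so emit a `<polygon>` with points (Y-flipped): 68.1914,71.3229 66.7718,64.1862 62.7292,58.1360 56.6790,54.0934 49.5423,52.6738 42.4056,54.0934 36.3554,58.1360 32.3128,64.1862 30.8932,71.3229 32.3128,78.4596 36.3554,84.5098 42.4056,88.5524 49.5423,89.9720 56.6790,88.5524 62.7292,84.5098 66.7718,78.4596.

<svg xmlns="http://www.w3.org/2000/svg" width="174.4508mm" height="150.1718mm" viewBox="0 0 174.4508 150.1718">
  <polygon points="67.2474,28.4784 92.3445,28.4784 92.3445,44.0647 67.2474,44.0647" fill="none" stroke="#0000ff"/>
  <polyline points="14.6902,96.5949 22.1609,92.2692 41.1142,84.0761 67.2802,73.6036 96.3893,62.4395 124.1717,52.1719 146.3576,44.3886 158.6774,40.6777 156.8613,42.6270" fill="none" stroke="#008000"/>
  <polyline points="63.1441,15.5132 103.3141,121.7425 143.0813,120.2524" fill="none" stroke="#0000ff"/>
  <polygon points="68.1914,71.3229 66.7718,64.1862 62.7292,58.1360 56.6790,54.0934 49.5423,52.6738 42.4056,54.0934 36.3554,58.1360 32.3128,64.1862 30.8932,71.3229 32.3128,78.4596 36.3554,84.5098 42.4056,88.5524 49.5423,89.9720 56.6790,88.5524 62.7292,84.5098 66.7718,78.4596" fill="none" stroke="#008000"/>
</svg>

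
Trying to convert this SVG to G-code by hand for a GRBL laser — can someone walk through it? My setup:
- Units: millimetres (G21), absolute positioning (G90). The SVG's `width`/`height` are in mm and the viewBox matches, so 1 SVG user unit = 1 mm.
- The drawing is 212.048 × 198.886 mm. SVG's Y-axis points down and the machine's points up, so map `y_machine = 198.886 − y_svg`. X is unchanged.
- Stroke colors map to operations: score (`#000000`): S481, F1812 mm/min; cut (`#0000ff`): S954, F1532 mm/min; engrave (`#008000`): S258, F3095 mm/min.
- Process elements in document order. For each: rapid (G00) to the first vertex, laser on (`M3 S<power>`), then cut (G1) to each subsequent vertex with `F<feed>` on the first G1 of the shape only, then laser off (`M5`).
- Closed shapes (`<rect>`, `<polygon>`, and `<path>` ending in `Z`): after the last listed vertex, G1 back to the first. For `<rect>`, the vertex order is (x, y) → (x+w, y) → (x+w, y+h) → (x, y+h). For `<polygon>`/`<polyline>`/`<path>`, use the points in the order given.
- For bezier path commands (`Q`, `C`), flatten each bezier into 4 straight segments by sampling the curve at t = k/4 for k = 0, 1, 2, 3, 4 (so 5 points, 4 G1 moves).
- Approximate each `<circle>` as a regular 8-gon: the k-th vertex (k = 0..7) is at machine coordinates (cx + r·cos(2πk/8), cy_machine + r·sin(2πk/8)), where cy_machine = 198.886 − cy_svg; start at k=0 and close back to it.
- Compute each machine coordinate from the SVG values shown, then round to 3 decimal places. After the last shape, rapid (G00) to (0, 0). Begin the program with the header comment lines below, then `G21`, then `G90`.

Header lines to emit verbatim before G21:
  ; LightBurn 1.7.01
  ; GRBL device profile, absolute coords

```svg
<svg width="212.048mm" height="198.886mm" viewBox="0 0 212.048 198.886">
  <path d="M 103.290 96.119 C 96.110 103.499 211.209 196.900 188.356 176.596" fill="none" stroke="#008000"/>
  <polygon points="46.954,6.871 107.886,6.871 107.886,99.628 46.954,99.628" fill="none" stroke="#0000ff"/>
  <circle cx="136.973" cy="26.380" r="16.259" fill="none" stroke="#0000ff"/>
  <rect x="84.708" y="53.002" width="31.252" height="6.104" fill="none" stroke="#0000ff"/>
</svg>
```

; LightBurn 1.7.01
; GRBL device profile, absolute coords
G21
G90
G00 X103.290 Y102.767
M3 S258
G1 X116.766 Y84.224 F3095
G1 X151.700 Y52.147
G1 X183.696 Y25.261
G1 X188.356 Y22.290
M5
G00 X46.954 Y192.015
M3 S954
G1 X107.886 Y192.015 F1532
G1 X107.886 Y99.258
G1 X46.954 Y99.258
G1 X46.954 Y192.015
M5
G00 X153.232 Y172.506
M3 S954
G1 X148.470 Y184.003 F1532
G1 X136.973 Y188.765
G1 X125.476 Y184.003
G1 X120.714 Y172.506
G1 X125.476 Y161.009
G1 X136.973 Y156.247
G1 X148.470 Y161.009
G1 X153.232 Y172.506
M5
G00 X84.708 Y145.884
M3 S954
G1 X115.960 Y145.884 F1532
G1 X115.960 Y139.780
G1 X84.708 Y139.780
G1 X84.708 Y145.884
M5
G00 X0.000 Y0.000

viewBox `0 0 212.048 198.886` with mm width/height → 1 unit = 1 mm. Flip: y_m = 198.886 − y_svg.

**Shape 1** — `<path>` cubic bezier, stroke `#008000` → engrave (S258, F3095). Control points (SVG): P0=(103.290,96.119), P1=(96.110,103.499), P2=(211.209,196.900), P3=(188.356,176.596); sampled at t=k/4. Machine vertices: (103.290,102.767) → (116.766,84.224) → (151.700,52.147) → (183.696,25.261) → (188.356,22.290). Open path.

**Shape 2** — `<polygon>` rectangle, stroke `#0000ff` → cut (S954, F1532). Machine vertices: (46.954,192.015) → (107.886,192.015) → (107.886,99.258) → (46.954,99.258) → (46.954,192.015). Closed: final G1 returns to the first vertex.

**Shape 3** — `<circle>` circle, stroke `#0000ff` → cut (S954, F1532). Machine vertices: (153.232,172.506) → (148.470,184.003) → (136.973,188.765) → (125.476,184.003) → (120.714,172.506) → (125.476,161.009) → (136.973,156.247) → (148.470,161.009) → (153.232,172.506). Closed: final G1 returns to the first vertex.

**Shape 4** — `<rect>` rectangle, stroke `#0000ff` → cut (S954, F1532). Machine vertices: (84.708,145.884) → (115.960,145.884) → (115.960,139.780) → (84.708,139.780) → (84.708,145.884). Closed: final G1 returns to the first vertex.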